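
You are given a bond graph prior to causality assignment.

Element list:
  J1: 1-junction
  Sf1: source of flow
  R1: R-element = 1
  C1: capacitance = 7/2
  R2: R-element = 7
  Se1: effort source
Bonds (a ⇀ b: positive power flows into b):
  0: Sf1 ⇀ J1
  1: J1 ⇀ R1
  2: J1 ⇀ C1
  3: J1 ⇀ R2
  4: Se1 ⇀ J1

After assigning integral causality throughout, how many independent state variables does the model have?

1  (C1 all integral)

β0 |Sf1  (source Sf1 imposes f)
β4 |J1  (source Se1 imposes e)
β1 |J1  (1-jn J1 has f-setter on 0)
β2 |J1  (J1: bond 0 brought flow, rest push out)
β3 |J1  (J1: bond 0 brought flow, rest push out)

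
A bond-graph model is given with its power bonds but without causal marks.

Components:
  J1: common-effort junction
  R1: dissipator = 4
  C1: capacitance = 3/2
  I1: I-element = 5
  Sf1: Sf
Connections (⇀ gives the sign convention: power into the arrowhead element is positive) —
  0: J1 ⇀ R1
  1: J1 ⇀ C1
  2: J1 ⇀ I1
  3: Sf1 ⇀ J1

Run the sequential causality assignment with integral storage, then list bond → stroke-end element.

#3 →Sf1  (source Sf1 imposes f)
#1 →J1  (prefer integral on C1)
#0 →R1  (common-e at J1 fixed by 1)
#2 →I1  (0-jn J1 has e-setter on 1)

β0 →R1
β1 →J1
β2 →I1
β3 →Sf1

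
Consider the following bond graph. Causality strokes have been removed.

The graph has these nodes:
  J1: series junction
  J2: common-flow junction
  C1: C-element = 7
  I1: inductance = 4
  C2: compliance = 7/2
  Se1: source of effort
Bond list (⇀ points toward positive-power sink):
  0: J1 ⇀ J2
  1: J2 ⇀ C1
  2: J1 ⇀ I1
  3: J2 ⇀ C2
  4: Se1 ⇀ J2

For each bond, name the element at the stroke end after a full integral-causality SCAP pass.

bond 0 |J1
bond 1 |J2
bond 2 |I1
bond 3 |J2
bond 4 |J2

b4 stroke→J2  (Se1 (Se) sets effort on bond)
b1 stroke→J2  (C1 outputs effort q/C1)
b2 stroke→I1  (I1: I, integral causality)
b0 stroke→J1  (1-jn J1 has f-setter on 2)
b3 stroke→J2  (1-jn J2 has f-setter on 0)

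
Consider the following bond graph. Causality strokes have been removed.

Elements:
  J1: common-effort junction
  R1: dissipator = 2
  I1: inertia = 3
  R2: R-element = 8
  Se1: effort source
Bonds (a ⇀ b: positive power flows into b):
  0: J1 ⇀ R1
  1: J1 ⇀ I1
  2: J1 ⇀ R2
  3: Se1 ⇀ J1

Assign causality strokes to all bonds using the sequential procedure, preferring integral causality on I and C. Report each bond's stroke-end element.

β0 →R1
β1 →I1
β2 →R2
β3 →J1

#3 stroke at J1  (source Se1 imposes e)
#0 stroke at R1  (0-jn J1 has e-setter on 3)
#1 stroke at I1  (J1: bond 3 brought effort, rest push out)
#2 stroke at R2  (J1 effort already set via bond 3)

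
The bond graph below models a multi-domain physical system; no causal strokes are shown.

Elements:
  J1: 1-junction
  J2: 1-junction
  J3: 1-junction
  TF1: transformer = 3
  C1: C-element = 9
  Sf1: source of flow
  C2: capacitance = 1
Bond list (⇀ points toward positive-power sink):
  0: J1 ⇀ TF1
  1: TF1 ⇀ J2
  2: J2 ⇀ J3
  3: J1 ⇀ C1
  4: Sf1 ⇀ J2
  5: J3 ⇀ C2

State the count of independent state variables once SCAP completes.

2  (C1, C2 all integral)

b4 stroke at Sf1  (Sf1 fixes flow; stroke at Sf1)
b1 stroke at J2  (common-f at J2 fixed by 4)
b2 stroke at J2  (1-jn J2 has f-setter on 4)
b5 stroke at J3  (common-f at J3 fixed by 2)
b0 stroke at TF1  (through TF1, causality passes straight; one stroke at TF1)
b3 stroke at J1  (J1: bond 0 brought flow, rest push out)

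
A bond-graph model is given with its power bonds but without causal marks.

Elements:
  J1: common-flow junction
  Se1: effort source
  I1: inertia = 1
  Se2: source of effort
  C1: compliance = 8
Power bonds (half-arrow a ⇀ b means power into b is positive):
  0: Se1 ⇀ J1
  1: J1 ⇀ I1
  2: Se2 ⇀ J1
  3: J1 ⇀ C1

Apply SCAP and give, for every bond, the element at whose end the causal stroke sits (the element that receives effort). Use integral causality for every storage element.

bond 0 →J1
bond 1 →I1
bond 2 →J1
bond 3 →J1

β0 stroke at J1  (Se1: effort source, stroke at far end)
β2 stroke at J1  (Se2 (Se) sets effort on bond)
β1 stroke at I1  (prefer integral on I1)
β3 stroke at J1  (J1: bond 1 brought flow, rest push out)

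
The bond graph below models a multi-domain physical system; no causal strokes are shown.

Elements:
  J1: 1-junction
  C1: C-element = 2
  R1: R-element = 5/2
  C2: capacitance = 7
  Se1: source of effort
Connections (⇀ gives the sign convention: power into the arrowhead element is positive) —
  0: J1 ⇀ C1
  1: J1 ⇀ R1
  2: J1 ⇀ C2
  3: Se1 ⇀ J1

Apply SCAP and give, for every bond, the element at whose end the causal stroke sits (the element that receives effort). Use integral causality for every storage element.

bond 3 stroke at J1  (Se1: effort source, stroke at far end)
bond 0 stroke at J1  (C1 outputs effort q/C1)
bond 2 stroke at J1  (C2 integral (e out))
bond 1 stroke at R1  (closing 1-jn rule on J1)

b0 →J1
b1 →R1
b2 →J1
b3 →J1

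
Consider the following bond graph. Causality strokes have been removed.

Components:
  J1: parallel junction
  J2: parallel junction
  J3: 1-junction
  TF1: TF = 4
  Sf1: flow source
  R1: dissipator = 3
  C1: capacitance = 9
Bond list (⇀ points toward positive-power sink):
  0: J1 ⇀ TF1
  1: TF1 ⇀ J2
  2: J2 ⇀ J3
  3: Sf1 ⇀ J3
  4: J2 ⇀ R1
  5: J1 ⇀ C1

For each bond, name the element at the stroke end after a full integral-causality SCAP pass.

#0 stroke→TF1
#1 stroke→J2
#2 stroke→J3
#3 stroke→Sf1
#4 stroke→R1
#5 stroke→J1

#3 →Sf1  (Sf1 (Sf) sets flow on bond)
#2 →J3  (J3: bond 3 brought flow, rest push out)
#5 →J1  (C1: C, integral causality)
#0 →TF1  (0-jn J1 has e-setter on 5)
#1 →J2  (through TF1, causality passes straight; one stroke at TF1)
#4 →R1  (J2 effort already set via bond 1)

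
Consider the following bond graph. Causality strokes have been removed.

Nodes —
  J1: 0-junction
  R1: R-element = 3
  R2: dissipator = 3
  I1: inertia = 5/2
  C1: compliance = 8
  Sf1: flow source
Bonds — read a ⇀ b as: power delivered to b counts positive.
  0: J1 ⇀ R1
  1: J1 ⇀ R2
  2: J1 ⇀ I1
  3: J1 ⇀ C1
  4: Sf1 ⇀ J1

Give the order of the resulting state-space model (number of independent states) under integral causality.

#4 stroke→Sf1  (Sf1 fixes flow; stroke at Sf1)
#2 stroke→I1  (I1: I, integral causality)
#3 stroke→J1  (C1: C, integral causality)
#0 stroke→R1  (common-e at J1 fixed by 3)
#1 stroke→R2  (0-jn J1 has e-setter on 3)

2  (C1, I1 all integral)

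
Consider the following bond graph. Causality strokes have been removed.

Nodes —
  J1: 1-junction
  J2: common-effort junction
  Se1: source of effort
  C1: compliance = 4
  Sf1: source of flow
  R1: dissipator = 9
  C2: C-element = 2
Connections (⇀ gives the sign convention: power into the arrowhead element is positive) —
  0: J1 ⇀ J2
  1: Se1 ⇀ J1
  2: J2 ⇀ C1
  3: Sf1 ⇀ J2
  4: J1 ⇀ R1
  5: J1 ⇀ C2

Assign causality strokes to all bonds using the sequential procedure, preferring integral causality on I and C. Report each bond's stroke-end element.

bond 1 stroke at J1  (Se1 (Se) sets effort on bond)
bond 3 stroke at Sf1  (Sf1 fixes flow; stroke at Sf1)
bond 2 stroke at J2  (C1 outputs effort q/C1)
bond 0 stroke at J1  (0-jn J2 has e-setter on 2)
bond 5 stroke at J1  (prefer integral on C2)
bond 4 stroke at R1  (only one flow-in slot at J1)

#0 |J1
#1 |J1
#2 |J2
#3 |Sf1
#4 |R1
#5 |J1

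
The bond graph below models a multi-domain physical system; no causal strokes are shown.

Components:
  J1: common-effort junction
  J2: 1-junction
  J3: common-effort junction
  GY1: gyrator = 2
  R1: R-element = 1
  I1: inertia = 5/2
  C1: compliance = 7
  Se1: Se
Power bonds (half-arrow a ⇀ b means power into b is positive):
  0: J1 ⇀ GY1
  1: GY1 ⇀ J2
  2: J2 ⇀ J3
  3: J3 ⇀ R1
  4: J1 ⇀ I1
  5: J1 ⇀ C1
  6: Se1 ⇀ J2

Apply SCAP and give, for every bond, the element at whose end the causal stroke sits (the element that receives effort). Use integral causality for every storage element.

bond 6 stroke at J2  (source Se1 imposes e)
bond 4 stroke at I1  (I1: I, integral causality)
bond 5 stroke at J1  (C1: C, integral causality)
bond 0 stroke at GY1  (J1 effort already set via bond 5)
bond 1 stroke at GY1  (GY GY1: same side as bond 0)
bond 2 stroke at J2  (1-jn J2 has f-setter on 1)
bond 3 stroke at J3  (only one effort-in slot at J3)

β0 →GY1
β1 →GY1
β2 →J2
β3 →J3
β4 →I1
β5 →J1
β6 →J2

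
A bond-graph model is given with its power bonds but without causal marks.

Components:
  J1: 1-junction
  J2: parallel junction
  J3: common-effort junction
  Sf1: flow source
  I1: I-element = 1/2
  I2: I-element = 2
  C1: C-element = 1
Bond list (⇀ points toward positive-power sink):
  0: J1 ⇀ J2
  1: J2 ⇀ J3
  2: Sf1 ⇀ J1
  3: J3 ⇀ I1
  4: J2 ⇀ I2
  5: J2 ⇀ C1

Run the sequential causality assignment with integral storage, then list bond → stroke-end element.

#0 →J1
#1 →J3
#2 →Sf1
#3 →I1
#4 →I2
#5 →J2

β2 stroke at Sf1  (source Sf1 imposes f)
β0 stroke at J1  (J1: bond 2 brought flow, rest push out)
β3 stroke at I1  (I1 integral (f out))
β1 stroke at J3  (only one effort-in slot at J3)
β4 stroke at I2  (prefer integral on I2)
β5 stroke at J2  (J2 needs exactly one e-in)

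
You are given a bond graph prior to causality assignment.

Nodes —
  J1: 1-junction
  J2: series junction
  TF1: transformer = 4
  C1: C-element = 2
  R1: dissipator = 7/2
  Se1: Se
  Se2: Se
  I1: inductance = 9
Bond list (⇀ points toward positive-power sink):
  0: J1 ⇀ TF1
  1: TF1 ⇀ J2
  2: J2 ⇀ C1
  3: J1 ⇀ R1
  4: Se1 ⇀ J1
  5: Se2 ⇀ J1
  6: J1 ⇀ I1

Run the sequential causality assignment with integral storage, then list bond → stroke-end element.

b4 →J1  (Se1 (Se) sets effort on bond)
b5 →J1  (Se2 (Se) sets effort on bond)
b2 →J2  (prefer integral on C1)
b1 →TF1  (closing 1-jn rule on J2)
b0 →J1  (TF1 one-in-one-out from 1)
b6 →I1  (I1 integral (f out))
b3 →J1  (J1: bond 6 brought flow, rest push out)

b0 stroke→J1
b1 stroke→TF1
b2 stroke→J2
b3 stroke→J1
b4 stroke→J1
b5 stroke→J1
b6 stroke→I1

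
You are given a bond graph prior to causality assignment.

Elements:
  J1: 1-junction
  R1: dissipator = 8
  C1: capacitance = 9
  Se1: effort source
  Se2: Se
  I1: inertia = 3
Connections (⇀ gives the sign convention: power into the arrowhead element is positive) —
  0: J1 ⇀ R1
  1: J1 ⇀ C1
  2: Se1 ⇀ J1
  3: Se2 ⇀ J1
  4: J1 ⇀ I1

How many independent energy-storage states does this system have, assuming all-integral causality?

2  (C1, I1 all integral)

b2 →J1  (Se1 fixes effort; stroke away)
b3 →J1  (Se2 fixes effort; stroke away)
b1 →J1  (C1: C, integral causality)
b4 →I1  (I1 integral (f out))
b0 →J1  (J1 flow already set via bond 4)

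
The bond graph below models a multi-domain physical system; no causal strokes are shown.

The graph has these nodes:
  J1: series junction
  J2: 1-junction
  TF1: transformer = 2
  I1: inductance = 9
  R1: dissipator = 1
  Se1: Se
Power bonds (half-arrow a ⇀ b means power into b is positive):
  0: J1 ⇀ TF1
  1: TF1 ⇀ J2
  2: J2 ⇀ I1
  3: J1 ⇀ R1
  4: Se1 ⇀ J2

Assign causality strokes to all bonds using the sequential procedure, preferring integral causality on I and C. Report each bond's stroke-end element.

b4 stroke→J2  (source Se1 imposes e)
b2 stroke→I1  (I1: I, integral causality)
b1 stroke→J2  (common-f at J2 fixed by 2)
b0 stroke→TF1  (TF1 one-in-one-out from 1)
b3 stroke→J1  (common-f at J1 fixed by 0)

bond 0 |TF1
bond 1 |J2
bond 2 |I1
bond 3 |J1
bond 4 |J2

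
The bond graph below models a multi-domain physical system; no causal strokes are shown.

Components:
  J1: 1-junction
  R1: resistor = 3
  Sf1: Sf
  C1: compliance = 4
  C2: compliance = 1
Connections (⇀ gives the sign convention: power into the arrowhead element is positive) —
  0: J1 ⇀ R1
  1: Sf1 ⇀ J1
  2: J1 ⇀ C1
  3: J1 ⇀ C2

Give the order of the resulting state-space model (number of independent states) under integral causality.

2  (C1, C2 all integral)

β1 →Sf1  (Sf1 fixes flow; stroke at Sf1)
β0 →J1  (common-f at J1 fixed by 1)
β2 →J1  (1-jn J1 has f-setter on 1)
β3 →J1  (J1 flow already set via bond 1)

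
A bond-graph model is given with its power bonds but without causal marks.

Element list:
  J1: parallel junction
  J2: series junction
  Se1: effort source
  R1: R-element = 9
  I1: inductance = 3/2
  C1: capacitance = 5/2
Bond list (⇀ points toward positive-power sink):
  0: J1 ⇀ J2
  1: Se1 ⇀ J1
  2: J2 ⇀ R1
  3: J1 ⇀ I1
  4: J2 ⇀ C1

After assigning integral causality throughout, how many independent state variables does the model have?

β1 stroke at J1  (source Se1 imposes e)
β0 stroke at J2  (J1: bond 1 brought effort, rest push out)
β3 stroke at I1  (0-jn J1 has e-setter on 1)
β4 stroke at J2  (C1 integral (e out))
β2 stroke at R1  (closing 1-jn rule on J2)

2  (C1, I1 all integral)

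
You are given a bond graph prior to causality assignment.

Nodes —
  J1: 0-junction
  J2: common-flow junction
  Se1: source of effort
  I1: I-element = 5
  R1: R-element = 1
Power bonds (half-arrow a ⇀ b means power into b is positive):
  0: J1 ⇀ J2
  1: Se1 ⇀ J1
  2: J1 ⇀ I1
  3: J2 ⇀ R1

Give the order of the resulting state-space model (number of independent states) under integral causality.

1  (I1 all integral)

bond 1 stroke at J1  (Se1: effort source, stroke at far end)
bond 0 stroke at J2  (J1: bond 1 brought effort, rest push out)
bond 2 stroke at I1  (common-e at J1 fixed by 1)
bond 3 stroke at R1  (J2: last free bond brings flow in)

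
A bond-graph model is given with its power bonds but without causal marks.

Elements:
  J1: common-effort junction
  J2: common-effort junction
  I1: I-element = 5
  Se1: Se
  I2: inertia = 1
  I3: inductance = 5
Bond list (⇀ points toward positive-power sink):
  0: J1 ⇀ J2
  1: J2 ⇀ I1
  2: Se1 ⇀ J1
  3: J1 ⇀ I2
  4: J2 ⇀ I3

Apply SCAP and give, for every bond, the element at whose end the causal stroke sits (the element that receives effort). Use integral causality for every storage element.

#2 stroke→J1  (source Se1 imposes e)
#0 stroke→J2  (common-e at J1 fixed by 2)
#3 stroke→I2  (0-jn J1 has e-setter on 2)
#1 stroke→I1  (common-e at J2 fixed by 0)
#4 stroke→I3  (common-e at J2 fixed by 0)

bond 0 |J2
bond 1 |I1
bond 2 |J1
bond 3 |I2
bond 4 |I3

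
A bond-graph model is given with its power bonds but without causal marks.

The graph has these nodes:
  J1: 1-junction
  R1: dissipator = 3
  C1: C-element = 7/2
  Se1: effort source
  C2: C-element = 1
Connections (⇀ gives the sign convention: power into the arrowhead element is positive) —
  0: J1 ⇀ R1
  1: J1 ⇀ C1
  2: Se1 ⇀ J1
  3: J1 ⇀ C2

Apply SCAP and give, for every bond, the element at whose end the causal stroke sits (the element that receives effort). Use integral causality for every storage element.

#0 stroke at R1
#1 stroke at J1
#2 stroke at J1
#3 stroke at J1

b2 stroke at J1  (Se1: effort source, stroke at far end)
b1 stroke at J1  (C1 outputs effort q/C1)
b3 stroke at J1  (C2 integral (e out))
b0 stroke at R1  (J1: last free bond brings flow in)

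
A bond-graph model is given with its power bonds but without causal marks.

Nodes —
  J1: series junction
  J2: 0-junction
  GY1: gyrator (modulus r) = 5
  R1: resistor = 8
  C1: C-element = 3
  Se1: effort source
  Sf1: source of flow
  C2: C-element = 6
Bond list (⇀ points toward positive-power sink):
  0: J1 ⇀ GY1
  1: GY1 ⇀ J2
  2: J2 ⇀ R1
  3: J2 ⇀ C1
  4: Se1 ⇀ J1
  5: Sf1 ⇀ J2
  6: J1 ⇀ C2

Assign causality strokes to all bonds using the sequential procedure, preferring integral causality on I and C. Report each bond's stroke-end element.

bond 4 →J1  (Se1 (Se) sets effort on bond)
bond 5 →Sf1  (Sf1: flow source, stroke at near end)
bond 3 →J2  (prefer integral on C1)
bond 1 →GY1  (J2 effort already set via bond 3)
bond 2 →R1  (common-e at J2 fixed by 3)
bond 0 →GY1  (GY GY1: same side as bond 1)
bond 6 →J1  (J1: bond 0 brought flow, rest push out)

bond 0 stroke→GY1
bond 1 stroke→GY1
bond 2 stroke→R1
bond 3 stroke→J2
bond 4 stroke→J1
bond 5 stroke→Sf1
bond 6 stroke→J1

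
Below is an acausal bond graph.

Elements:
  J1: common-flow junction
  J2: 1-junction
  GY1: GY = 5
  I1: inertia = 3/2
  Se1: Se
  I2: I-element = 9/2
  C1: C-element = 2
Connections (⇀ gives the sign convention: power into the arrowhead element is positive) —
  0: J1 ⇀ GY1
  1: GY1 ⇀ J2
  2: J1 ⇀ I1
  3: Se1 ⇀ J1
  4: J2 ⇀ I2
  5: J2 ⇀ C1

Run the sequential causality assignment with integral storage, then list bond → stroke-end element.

b3 →J1  (Se1: effort source, stroke at far end)
b2 →I1  (I1 outputs flow p/I1)
b0 →J1  (J1: bond 2 brought flow, rest push out)
b1 →J2  (GY1 both-in/both-out from 0)
b4 →I2  (I2: I, integral causality)
b5 →J2  (common-f at J2 fixed by 4)

bond 0 →J1
bond 1 →J2
bond 2 →I1
bond 3 →J1
bond 4 →I2
bond 5 →J2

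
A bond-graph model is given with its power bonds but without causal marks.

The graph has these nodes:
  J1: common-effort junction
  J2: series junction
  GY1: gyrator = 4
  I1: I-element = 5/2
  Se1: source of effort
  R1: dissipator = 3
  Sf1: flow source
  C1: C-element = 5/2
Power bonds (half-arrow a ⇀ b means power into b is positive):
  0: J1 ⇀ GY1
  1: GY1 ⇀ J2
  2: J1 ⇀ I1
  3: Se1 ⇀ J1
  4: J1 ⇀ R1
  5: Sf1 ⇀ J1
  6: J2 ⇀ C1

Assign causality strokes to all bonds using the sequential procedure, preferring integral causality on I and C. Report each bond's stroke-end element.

β0 |GY1
β1 |GY1
β2 |I1
β3 |J1
β4 |R1
β5 |Sf1
β6 |J2

#3 stroke→J1  (Se1: effort source, stroke at far end)
#5 stroke→Sf1  (Sf1: flow source, stroke at near end)
#0 stroke→GY1  (0-jn J1 has e-setter on 3)
#2 stroke→I1  (0-jn J1 has e-setter on 3)
#4 stroke→R1  (J1: bond 3 brought effort, rest push out)
#1 stroke→GY1  (through GY1, causality inverts; strokes same side of GY1)
#6 stroke→J2  (J2 flow already set via bond 1)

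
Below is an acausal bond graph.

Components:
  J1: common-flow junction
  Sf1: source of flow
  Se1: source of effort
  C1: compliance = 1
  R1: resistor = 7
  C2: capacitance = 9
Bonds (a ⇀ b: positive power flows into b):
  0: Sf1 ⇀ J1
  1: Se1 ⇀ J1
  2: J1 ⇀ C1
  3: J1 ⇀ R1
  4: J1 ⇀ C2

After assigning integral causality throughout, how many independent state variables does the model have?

bond 0 |Sf1  (Sf1: flow source, stroke at near end)
bond 1 |J1  (source Se1 imposes e)
bond 2 |J1  (J1 flow already set via bond 0)
bond 3 |J1  (J1 flow already set via bond 0)
bond 4 |J1  (common-f at J1 fixed by 0)

2  (C1, C2 all integral)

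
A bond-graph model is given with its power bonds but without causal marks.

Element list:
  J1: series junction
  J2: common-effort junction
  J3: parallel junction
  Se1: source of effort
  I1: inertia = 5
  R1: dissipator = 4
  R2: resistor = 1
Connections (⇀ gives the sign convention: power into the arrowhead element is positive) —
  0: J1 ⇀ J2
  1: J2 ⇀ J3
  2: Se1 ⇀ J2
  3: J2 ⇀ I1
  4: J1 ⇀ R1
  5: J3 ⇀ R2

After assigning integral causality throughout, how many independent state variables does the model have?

1  (I1 all integral)

bond 2 stroke→J2  (Se1: effort source, stroke at far end)
bond 0 stroke→J1  (0-jn J2 has e-setter on 2)
bond 1 stroke→J3  (J2: bond 2 brought effort, rest push out)
bond 3 stroke→I1  (J2 effort already set via bond 2)
bond 5 stroke→R2  (0-jn J3 has e-setter on 1)
bond 4 stroke→R1  (J1: last free bond brings flow in)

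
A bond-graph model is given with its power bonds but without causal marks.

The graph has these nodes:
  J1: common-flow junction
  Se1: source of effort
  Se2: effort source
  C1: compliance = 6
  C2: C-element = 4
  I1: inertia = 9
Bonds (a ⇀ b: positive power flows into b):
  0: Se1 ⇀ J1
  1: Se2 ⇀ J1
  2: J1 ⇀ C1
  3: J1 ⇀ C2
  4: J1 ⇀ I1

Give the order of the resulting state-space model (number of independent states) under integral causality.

#0 |J1  (Se1 fixes effort; stroke away)
#1 |J1  (Se2: effort source, stroke at far end)
#2 |J1  (C1: C, integral causality)
#3 |J1  (prefer integral on C2)
#4 |I1  (J1 needs exactly one f-in)

3  (C1, C2, I1 all integral)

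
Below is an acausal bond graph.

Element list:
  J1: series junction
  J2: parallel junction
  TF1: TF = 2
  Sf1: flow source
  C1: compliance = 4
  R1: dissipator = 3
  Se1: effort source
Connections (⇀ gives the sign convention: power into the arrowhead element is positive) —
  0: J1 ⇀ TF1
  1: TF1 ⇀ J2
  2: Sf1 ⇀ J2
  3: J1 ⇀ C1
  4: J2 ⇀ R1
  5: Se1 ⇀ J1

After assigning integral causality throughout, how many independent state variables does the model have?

β2 stroke→Sf1  (Sf1 (Sf) sets flow on bond)
β5 stroke→J1  (Se1 (Se) sets effort on bond)
β3 stroke→J1  (C1 integral (e out))
β0 stroke→TF1  (only one flow-in slot at J1)
β1 stroke→J2  (TF TF1: opposite of bond 0)
β4 stroke→R1  (J2: bond 1 brought effort, rest push out)

1  (C1 all integral)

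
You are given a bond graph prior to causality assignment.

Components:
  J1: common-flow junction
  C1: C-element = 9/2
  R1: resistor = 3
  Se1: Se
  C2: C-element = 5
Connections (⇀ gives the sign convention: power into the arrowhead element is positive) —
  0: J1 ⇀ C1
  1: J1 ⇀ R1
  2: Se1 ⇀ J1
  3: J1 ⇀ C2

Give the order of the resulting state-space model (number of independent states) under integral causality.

2  (C1, C2 all integral)

b2 stroke at J1  (Se1 (Se) sets effort on bond)
b0 stroke at J1  (C1: C, integral causality)
b3 stroke at J1  (C2 integral (e out))
b1 stroke at R1  (only one flow-in slot at J1)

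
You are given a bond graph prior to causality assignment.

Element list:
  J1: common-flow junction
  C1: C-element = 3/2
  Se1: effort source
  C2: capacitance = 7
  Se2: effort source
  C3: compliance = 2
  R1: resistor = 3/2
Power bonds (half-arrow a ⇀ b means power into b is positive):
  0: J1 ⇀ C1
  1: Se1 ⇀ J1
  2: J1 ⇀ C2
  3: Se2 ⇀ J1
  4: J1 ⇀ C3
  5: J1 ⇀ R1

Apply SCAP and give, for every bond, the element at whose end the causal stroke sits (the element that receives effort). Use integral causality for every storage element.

#1 stroke at J1  (Se1 fixes effort; stroke away)
#3 stroke at J1  (Se2 fixes effort; stroke away)
#0 stroke at J1  (C1 outputs effort q/C1)
#2 stroke at J1  (C2 integral (e out))
#4 stroke at J1  (C3: C, integral causality)
#5 stroke at R1  (J1: last free bond brings flow in)

β0 →J1
β1 →J1
β2 →J1
β3 →J1
β4 →J1
β5 →R1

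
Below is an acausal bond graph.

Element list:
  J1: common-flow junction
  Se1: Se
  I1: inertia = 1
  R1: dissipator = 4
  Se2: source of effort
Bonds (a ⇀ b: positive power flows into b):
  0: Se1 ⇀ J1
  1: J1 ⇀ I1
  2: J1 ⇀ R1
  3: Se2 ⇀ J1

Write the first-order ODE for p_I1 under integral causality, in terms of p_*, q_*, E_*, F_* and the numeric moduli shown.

dp_I1/dt = E_Se1 + E_Se2 - 4*p_I1

bond 0 →J1  (Se1: effort source, stroke at far end)
bond 3 →J1  (source Se2 imposes e)
bond 1 →I1  (prefer integral on I1)
bond 2 →J1  (J1: bond 1 brought flow, rest push out)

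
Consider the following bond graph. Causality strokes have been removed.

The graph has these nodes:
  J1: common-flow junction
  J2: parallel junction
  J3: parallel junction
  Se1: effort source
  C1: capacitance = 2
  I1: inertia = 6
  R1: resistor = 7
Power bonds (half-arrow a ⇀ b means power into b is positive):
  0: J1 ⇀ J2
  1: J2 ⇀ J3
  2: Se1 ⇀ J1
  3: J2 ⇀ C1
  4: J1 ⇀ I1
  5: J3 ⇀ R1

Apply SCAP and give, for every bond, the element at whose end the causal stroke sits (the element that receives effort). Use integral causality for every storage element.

b2 →J1  (Se1 fixes effort; stroke away)
b3 →J2  (prefer integral on C1)
b0 →J1  (0-jn J2 has e-setter on 3)
b1 →J3  (0-jn J2 has e-setter on 3)
b5 →R1  (0-jn J3 has e-setter on 1)
b4 →I1  (closing 1-jn rule on J1)

b0 |J1
b1 |J3
b2 |J1
b3 |J2
b4 |I1
b5 |R1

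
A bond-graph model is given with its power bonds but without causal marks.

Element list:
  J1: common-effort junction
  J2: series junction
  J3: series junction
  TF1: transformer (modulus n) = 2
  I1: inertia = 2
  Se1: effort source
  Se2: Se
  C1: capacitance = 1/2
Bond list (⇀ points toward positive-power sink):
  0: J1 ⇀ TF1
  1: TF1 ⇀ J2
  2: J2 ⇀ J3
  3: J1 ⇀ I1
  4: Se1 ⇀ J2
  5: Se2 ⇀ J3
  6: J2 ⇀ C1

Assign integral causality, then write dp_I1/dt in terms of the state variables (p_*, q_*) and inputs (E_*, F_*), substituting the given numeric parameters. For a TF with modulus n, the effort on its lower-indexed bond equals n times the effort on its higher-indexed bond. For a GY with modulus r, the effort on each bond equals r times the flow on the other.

#4 stroke at J2  (Se1 (Se) sets effort on bond)
#5 stroke at J3  (source Se2 imposes e)
#2 stroke at J2  (J3 needs exactly one f-in)
#3 stroke at I1  (I1 integral (f out))
#0 stroke at J1  (only one effort-in slot at J1)
#1 stroke at TF1  (through TF1, causality passes straight; one stroke at TF1)
#6 stroke at J2  (J2: bond 1 brought flow, rest push out)

dp_I1/dt = -2*E_Se1 - 2*E_Se2 + 4*q_C1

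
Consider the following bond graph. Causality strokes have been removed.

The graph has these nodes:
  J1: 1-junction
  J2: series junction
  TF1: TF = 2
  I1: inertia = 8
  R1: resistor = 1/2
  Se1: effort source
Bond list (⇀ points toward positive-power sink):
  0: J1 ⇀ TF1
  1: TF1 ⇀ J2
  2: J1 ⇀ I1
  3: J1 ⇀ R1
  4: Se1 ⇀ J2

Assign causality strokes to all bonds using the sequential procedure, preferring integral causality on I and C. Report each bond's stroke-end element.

bond 4 stroke→J2  (Se1 (Se) sets effort on bond)
bond 1 stroke→TF1  (J2: last free bond brings flow in)
bond 0 stroke→J1  (through TF1, causality passes straight; one stroke at TF1)
bond 2 stroke→I1  (I1 outputs flow p/I1)
bond 3 stroke→J1  (common-f at J1 fixed by 2)

b0 |J1
b1 |TF1
b2 |I1
b3 |J1
b4 |J2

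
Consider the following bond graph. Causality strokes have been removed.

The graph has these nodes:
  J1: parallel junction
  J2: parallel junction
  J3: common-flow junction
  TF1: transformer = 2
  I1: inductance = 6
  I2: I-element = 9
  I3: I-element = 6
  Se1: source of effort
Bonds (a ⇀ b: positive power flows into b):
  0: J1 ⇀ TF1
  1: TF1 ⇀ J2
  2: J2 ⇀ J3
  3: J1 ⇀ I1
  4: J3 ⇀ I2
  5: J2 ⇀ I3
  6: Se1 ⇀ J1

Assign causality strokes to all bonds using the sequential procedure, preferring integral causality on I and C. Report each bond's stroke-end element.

β0 |TF1
β1 |J2
β2 |J3
β3 |I1
β4 |I2
β5 |I3
β6 |J1

b6 →J1  (source Se1 imposes e)
b0 →TF1  (J1 effort already set via bond 6)
b3 →I1  (0-jn J1 has e-setter on 6)
b1 →J2  (TF TF1: opposite of bond 0)
b2 →J3  (common-e at J2 fixed by 1)
b5 →I3  (J2 effort already set via bond 1)
b4 →I2  (J3 needs exactly one f-in)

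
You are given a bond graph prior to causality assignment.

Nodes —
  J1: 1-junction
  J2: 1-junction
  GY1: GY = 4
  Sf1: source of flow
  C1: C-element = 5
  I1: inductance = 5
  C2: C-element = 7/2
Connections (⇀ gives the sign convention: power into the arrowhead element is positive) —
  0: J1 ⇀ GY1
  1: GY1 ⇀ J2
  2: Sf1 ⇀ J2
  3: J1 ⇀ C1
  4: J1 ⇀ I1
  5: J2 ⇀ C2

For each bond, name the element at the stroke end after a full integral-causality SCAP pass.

β2 stroke at Sf1  (Sf1: flow source, stroke at near end)
β1 stroke at J2  (common-f at J2 fixed by 2)
β5 stroke at J2  (J2: bond 2 brought flow, rest push out)
β0 stroke at J1  (GY GY1: same side as bond 1)
β3 stroke at J1  (C1 integral (e out))
β4 stroke at I1  (closing 1-jn rule on J1)

β0 stroke at J1
β1 stroke at J2
β2 stroke at Sf1
β3 stroke at J1
β4 stroke at I1
β5 stroke at J2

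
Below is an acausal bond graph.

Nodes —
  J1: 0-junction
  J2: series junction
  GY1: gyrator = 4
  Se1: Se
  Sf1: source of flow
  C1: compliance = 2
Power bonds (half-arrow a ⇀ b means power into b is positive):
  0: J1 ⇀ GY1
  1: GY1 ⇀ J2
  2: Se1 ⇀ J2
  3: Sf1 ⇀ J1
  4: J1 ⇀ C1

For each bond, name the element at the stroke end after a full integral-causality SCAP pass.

bond 0 stroke→GY1
bond 1 stroke→GY1
bond 2 stroke→J2
bond 3 stroke→Sf1
bond 4 stroke→J1

β2 stroke→J2  (source Se1 imposes e)
β3 stroke→Sf1  (Sf1: flow source, stroke at near end)
β1 stroke→GY1  (only one flow-in slot at J2)
β0 stroke→GY1  (GY1: gyrator matches bond 1)
β4 stroke→J1  (closing 0-jn rule on J1)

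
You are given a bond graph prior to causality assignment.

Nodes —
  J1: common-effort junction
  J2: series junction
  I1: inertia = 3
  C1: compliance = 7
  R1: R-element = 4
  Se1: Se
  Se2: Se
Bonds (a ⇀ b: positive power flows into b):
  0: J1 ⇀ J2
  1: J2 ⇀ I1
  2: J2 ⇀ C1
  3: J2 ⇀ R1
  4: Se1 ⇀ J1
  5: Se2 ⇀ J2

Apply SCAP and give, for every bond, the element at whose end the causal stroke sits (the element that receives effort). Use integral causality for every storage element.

bond 0 →J2
bond 1 →I1
bond 2 →J2
bond 3 →J2
bond 4 →J1
bond 5 →J2

b4 →J1  (source Se1 imposes e)
b5 →J2  (Se2: effort source, stroke at far end)
b0 →J2  (common-e at J1 fixed by 4)
b1 →I1  (I1 outputs flow p/I1)
b2 →J2  (1-jn J2 has f-setter on 1)
b3 →J2  (common-f at J2 fixed by 1)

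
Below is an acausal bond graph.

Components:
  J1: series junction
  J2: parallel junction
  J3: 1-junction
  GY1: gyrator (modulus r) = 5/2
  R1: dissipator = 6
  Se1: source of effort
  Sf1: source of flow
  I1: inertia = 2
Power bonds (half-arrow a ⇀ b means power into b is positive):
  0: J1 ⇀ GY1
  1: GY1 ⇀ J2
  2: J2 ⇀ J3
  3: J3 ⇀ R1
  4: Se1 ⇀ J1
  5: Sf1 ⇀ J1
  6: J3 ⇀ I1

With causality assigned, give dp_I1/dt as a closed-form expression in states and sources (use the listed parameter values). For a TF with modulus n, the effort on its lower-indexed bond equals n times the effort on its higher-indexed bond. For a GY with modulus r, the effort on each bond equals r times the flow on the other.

β4 →J1  (source Se1 imposes e)
β5 →Sf1  (Sf1: flow source, stroke at near end)
β0 →J1  (1-jn J1 has f-setter on 5)
β1 →J2  (GY1: gyrator matches bond 0)
β2 →J3  (J2: bond 1 brought effort, rest push out)
β6 →I1  (I1 outputs flow p/I1)
β3 →J3  (J3: bond 6 brought flow, rest push out)

dp_I1/dt = 5*F_Sf1/2 - 3*p_I1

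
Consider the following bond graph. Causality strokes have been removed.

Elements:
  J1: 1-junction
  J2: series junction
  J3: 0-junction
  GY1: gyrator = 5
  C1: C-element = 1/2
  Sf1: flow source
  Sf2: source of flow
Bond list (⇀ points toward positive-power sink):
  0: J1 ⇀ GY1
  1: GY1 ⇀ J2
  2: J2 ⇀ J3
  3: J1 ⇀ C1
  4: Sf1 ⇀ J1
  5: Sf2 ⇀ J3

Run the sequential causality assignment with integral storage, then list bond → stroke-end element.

β0 stroke→J1
β1 stroke→J2
β2 stroke→J3
β3 stroke→J1
β4 stroke→Sf1
β5 stroke→Sf2

bond 4 |Sf1  (Sf1: flow source, stroke at near end)
bond 5 |Sf2  (source Sf2 imposes f)
bond 0 |J1  (common-f at J1 fixed by 4)
bond 3 |J1  (common-f at J1 fixed by 4)
bond 2 |J3  (J3: last free bond brings effort in)
bond 1 |J2  (GY1 both-in/both-out from 0)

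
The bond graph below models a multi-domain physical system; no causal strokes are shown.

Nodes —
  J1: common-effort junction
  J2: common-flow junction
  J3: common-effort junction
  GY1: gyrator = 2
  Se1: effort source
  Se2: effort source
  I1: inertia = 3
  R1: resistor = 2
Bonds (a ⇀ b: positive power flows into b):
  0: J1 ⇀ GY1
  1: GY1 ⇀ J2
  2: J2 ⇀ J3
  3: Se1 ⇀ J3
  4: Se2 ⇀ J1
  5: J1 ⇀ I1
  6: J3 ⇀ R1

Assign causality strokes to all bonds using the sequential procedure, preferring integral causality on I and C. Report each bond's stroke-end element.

#3 stroke→J3  (source Se1 imposes e)
#4 stroke→J1  (Se2: effort source, stroke at far end)
#0 stroke→GY1  (common-e at J1 fixed by 4)
#5 stroke→I1  (common-e at J1 fixed by 4)
#2 stroke→J2  (J3: bond 3 brought effort, rest push out)
#6 stroke→R1  (0-jn J3 has e-setter on 3)
#1 stroke→GY1  (through GY1, causality inverts; strokes same side of GY1)

β0 stroke→GY1
β1 stroke→GY1
β2 stroke→J2
β3 stroke→J3
β4 stroke→J1
β5 stroke→I1
β6 stroke→R1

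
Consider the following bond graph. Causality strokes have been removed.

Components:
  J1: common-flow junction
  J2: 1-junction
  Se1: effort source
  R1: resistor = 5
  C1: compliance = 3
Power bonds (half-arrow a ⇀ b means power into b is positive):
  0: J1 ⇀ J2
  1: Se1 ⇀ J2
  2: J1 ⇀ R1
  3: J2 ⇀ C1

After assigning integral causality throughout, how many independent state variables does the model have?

#1 stroke at J2  (source Se1 imposes e)
#3 stroke at J2  (prefer integral on C1)
#0 stroke at J1  (closing 1-jn rule on J2)
#2 stroke at R1  (only one flow-in slot at J1)

1  (C1 all integral)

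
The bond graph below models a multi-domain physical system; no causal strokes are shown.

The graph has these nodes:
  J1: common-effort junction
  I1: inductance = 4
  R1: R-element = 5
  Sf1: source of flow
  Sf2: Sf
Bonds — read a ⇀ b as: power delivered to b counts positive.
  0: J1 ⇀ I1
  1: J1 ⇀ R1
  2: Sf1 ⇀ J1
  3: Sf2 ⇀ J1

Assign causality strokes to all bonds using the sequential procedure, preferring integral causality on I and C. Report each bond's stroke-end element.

β0 stroke→I1
β1 stroke→J1
β2 stroke→Sf1
β3 stroke→Sf2

b2 |Sf1  (source Sf1 imposes f)
b3 |Sf2  (Sf2 fixes flow; stroke at Sf2)
b0 |I1  (I1 outputs flow p/I1)
b1 |J1  (J1: last free bond brings effort in)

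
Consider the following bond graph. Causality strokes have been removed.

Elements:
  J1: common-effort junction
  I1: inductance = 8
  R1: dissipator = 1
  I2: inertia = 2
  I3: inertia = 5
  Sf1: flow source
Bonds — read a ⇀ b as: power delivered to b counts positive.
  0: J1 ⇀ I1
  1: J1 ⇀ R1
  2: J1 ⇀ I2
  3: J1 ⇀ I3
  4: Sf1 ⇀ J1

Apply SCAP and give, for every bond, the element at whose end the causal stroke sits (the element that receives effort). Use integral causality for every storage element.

b0 →I1
b1 →J1
b2 →I2
b3 →I3
b4 →Sf1

b4 →Sf1  (Sf1 (Sf) sets flow on bond)
b0 →I1  (prefer integral on I1)
b2 →I2  (I2 integral (f out))
b3 →I3  (prefer integral on I3)
b1 →J1  (closing 0-jn rule on J1)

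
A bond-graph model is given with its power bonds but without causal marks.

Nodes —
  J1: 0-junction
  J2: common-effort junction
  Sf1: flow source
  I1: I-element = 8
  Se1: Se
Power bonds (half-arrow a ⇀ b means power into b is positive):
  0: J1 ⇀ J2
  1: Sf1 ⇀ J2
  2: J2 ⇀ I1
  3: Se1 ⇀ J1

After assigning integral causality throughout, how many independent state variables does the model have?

b1 |Sf1  (Sf1: flow source, stroke at near end)
b3 |J1  (Se1: effort source, stroke at far end)
b0 |J2  (common-e at J1 fixed by 3)
b2 |I1  (J2: bond 0 brought effort, rest push out)

1  (I1 all integral)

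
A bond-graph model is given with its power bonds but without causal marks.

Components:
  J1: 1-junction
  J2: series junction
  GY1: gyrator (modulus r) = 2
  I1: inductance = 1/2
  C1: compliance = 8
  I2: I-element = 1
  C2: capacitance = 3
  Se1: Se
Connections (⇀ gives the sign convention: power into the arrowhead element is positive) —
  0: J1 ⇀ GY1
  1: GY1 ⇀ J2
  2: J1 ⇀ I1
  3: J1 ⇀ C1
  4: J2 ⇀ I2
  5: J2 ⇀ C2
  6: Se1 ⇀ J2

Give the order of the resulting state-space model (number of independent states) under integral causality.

4  (C1, C2, I1, I2 all integral)

#6 |J2  (Se1 (Se) sets effort on bond)
#2 |I1  (I1: I, integral causality)
#0 |J1  (J1 flow already set via bond 2)
#3 |J1  (common-f at J1 fixed by 2)
#1 |J2  (through GY1, causality inverts; strokes same side of GY1)
#4 |I2  (I2 outputs flow p/I2)
#5 |J2  (1-jn J2 has f-setter on 4)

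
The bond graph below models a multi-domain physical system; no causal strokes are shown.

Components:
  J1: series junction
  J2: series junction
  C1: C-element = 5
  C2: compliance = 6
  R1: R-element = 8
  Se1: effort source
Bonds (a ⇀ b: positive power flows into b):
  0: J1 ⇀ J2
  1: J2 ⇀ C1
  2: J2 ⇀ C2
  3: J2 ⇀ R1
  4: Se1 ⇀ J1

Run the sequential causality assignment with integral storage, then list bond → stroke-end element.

b4 stroke→J1  (Se1: effort source, stroke at far end)
b0 stroke→J2  (J1: last free bond brings flow in)
b1 stroke→J2  (C1 integral (e out))
b2 stroke→J2  (C2: C, integral causality)
b3 stroke→R1  (closing 1-jn rule on J2)

bond 0 →J2
bond 1 →J2
bond 2 →J2
bond 3 →R1
bond 4 →J1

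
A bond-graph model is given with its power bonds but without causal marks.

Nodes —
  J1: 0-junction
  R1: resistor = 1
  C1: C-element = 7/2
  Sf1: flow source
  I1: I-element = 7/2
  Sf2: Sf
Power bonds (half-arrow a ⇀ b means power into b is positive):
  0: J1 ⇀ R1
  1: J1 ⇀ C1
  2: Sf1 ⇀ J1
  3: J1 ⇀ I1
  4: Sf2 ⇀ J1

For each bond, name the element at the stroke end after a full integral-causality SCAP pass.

β0 →R1
β1 →J1
β2 →Sf1
β3 →I1
β4 →Sf2

#2 |Sf1  (Sf1 (Sf) sets flow on bond)
#4 |Sf2  (source Sf2 imposes f)
#1 |J1  (C1: C, integral causality)
#0 |R1  (J1: bond 1 brought effort, rest push out)
#3 |I1  (J1: bond 1 brought effort, rest push out)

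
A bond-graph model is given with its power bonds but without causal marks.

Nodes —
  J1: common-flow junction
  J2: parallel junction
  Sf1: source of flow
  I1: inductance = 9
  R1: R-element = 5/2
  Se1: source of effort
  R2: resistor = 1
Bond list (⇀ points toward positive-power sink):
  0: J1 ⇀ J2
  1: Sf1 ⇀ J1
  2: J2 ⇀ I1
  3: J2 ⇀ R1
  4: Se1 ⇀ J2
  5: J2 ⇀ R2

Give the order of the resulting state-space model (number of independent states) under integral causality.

β1 stroke→Sf1  (Sf1 (Sf) sets flow on bond)
β4 stroke→J2  (source Se1 imposes e)
β0 stroke→J1  (J1: bond 1 brought flow, rest push out)
β2 stroke→I1  (J2: bond 4 brought effort, rest push out)
β3 stroke→R1  (common-e at J2 fixed by 4)
β5 stroke→R2  (J2 effort already set via bond 4)

1  (I1 all integral)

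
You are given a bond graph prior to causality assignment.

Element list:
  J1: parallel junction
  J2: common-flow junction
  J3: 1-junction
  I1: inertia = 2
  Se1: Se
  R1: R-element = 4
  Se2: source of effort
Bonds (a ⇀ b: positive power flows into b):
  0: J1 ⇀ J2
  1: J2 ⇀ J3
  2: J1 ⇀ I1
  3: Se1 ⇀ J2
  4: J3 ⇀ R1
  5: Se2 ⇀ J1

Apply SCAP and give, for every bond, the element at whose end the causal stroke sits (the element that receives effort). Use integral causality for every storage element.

#0 →J2
#1 →J3
#2 →I1
#3 →J2
#4 →R1
#5 →J1

bond 3 stroke at J2  (Se1: effort source, stroke at far end)
bond 5 stroke at J1  (Se2 fixes effort; stroke away)
bond 0 stroke at J2  (0-jn J1 has e-setter on 5)
bond 2 stroke at I1  (J1 effort already set via bond 5)
bond 1 stroke at J3  (J2: last free bond brings flow in)
bond 4 stroke at R1  (J3: last free bond brings flow in)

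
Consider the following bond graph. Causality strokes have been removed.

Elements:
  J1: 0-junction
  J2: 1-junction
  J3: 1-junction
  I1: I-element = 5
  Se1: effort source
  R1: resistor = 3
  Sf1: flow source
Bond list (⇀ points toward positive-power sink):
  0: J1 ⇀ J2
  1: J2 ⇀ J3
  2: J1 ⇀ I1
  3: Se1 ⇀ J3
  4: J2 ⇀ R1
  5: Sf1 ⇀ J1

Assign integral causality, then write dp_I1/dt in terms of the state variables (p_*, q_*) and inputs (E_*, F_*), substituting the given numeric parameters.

β3 |J3  (Se1 fixes effort; stroke away)
β5 |Sf1  (Sf1: flow source, stroke at near end)
β1 |J2  (J3 needs exactly one f-in)
β2 |I1  (I1 integral (f out))
β0 |J1  (only one effort-in slot at J1)
β4 |J2  (J2 flow already set via bond 0)

dp_I1/dt = -E_Se1 + 3*F_Sf1 - 3*p_I1/5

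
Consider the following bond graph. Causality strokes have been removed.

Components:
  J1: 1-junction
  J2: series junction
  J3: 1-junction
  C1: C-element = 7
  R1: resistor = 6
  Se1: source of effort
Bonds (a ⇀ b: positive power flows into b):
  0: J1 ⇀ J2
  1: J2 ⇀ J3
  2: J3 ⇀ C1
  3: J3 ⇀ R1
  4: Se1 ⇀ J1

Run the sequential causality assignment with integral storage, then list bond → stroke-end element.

#0 |J2
#1 |J3
#2 |J3
#3 |R1
#4 |J1

β4 |J1  (source Se1 imposes e)
β0 |J2  (closing 1-jn rule on J1)
β1 |J3  (J2 needs exactly one f-in)
β2 |J3  (C1 outputs effort q/C1)
β3 |R1  (only one flow-in slot at J3)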